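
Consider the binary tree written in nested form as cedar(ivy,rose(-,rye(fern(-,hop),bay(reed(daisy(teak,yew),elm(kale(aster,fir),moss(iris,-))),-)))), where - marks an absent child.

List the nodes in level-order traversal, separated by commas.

Level-order visits nodes level by level from the root, left to right within each level.
Level 0: cedar
Level 1: ivy, rose
Level 2: rye
Level 3: fern, bay
Level 4: hop, reed
Level 5: daisy, elm
Level 6: teak, yew, kale, moss
Level 7: aster, fir, iris

cedar, ivy, rose, rye, fern, bay, hop, reed, daisy, elm, teak, yew, kale, moss, aster, fir, iris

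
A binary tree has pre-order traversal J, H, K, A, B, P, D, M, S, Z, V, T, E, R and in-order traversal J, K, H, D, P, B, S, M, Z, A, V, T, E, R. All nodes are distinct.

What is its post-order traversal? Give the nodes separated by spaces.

The first element of pre-order is the root; it splits in-order into left and right subtrees.
Root J: left subtree has 0 nodes { }, right has 13 {K, H, D, P, B, S, M, Z, A, V, T, E, R}.
  Root H: left subtree has 1 node {K}, right has 11 {D, P, B, S, M, Z, A, V, T, E, R}.
    Root A: left subtree has 6 nodes {D, P, B, S, M, Z}, right has 4 {V, T, E, R}.
      Root B: left subtree has 2 nodes {D, P}, right has 3 {S, M, Z}.
        Root P: left subtree has 1 node {D}, right has 0 { }.
        Root M: left subtree has 1 node {S}, right has 1 {Z}.
      Root V: left subtree has 0 nodes { }, right has 3 {T, E, R}.
        Root T: left subtree has 0 nodes { }, right has 2 {E, R}.
          Root E: left subtree has 0 nodes { }, right has 1 {R}.

K D P S Z M B R E T V A H J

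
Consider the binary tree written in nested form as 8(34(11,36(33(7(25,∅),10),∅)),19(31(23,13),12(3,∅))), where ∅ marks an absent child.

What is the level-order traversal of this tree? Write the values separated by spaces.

8 34 19 11 36 31 12 33 23 13 3 7 10 25

Level-order visits nodes level by level from the root, left to right within each level.
Level 0: 8
Level 1: 34, 19
Level 2: 11, 36, 31, 12
Level 3: 33, 23, 13, 3
Level 4: 7, 10
Level 5: 25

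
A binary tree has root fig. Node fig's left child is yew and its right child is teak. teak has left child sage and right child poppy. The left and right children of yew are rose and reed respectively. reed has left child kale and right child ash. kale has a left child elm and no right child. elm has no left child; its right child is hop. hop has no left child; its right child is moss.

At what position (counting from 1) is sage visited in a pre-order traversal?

11

Pre-order visits the node, then its left subtree, then its right subtree.
Visit fig.
At fig: go left to yew.
  Visit yew.
  At yew: go left to rose.
    rose is a leaf — visit rose.
  At yew: go right to reed.
    Visit reed.
    At reed: go left to kale.
      Visit kale.
      At kale: go left to elm.
        Visit elm.
        At elm: no left child.
        At elm: go right to hop.
          Visit hop.
          At hop: no left child.
          At hop: go right to moss.
            moss is a leaf — visit moss.
      At kale: no right child.
    At reed: go right to ash.
      ash is a leaf — visit ash.
At fig: go right to teak.
  Visit teak.
  At teak: go left to sage.
    sage is a leaf — visit sage.
  At teak: go right to poppy.
    poppy is a leaf — visit poppy.
Full pre-order sequence: fig, yew, rose, reed, kale, elm, hop, moss, ash, teak, sage, poppy.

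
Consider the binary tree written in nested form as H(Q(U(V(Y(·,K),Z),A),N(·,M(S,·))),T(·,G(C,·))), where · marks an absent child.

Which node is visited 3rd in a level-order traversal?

Level-order visits nodes level by level from the root, left to right within each level.
Level 0: H
Level 1: Q, T
Level 2: U, N, G
Level 3: V, A, M, C
Level 4: Y, Z, S
Level 5: K
Full level-order sequence: H, Q, T, U, N, G, V, A, M, C, Y, Z, S, K.

T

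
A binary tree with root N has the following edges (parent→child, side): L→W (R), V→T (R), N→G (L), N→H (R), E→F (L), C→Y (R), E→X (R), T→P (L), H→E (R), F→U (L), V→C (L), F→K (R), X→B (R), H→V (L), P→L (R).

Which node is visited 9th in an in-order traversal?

In-order visits the left subtree, then the node, then the right subtree.
At N: go left to G.
  G is a leaf — visit G.
Visit N.
At N: go right to H.
  At H: go left to V.
    At V: go left to C.
      At C: no left child.
      Visit C.
      At C: go right to Y.
        Y is a leaf — visit Y.
    Visit V.
    At V: go right to T.
      At T: go left to P.
        At P: no left child.
        Visit P.
        At P: go right to L.
          At L: no left child.
          Visit L.
          At L: go right to W.
            W is a leaf — visit W.
      Visit T.
      At T: no right child.
  Visit H.
  At H: go right to E.
    At E: go left to F.
      At F: go left to U.
        U is a leaf — visit U.
      Visit F.
      At F: go right to K.
        K is a leaf — visit K.
    Visit E.
    At E: go right to X.
      At X: no left child.
      Visit X.
      At X: go right to B.
        B is a leaf — visit B.
Full in-order sequence: G, N, C, Y, V, P, L, W, T, H, U, F, K, E, X, B.

T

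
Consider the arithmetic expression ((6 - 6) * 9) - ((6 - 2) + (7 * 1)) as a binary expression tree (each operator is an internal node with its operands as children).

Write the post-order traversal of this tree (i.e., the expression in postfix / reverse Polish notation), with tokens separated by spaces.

6 6 - 9 * 6 2 - 7 1 * + -

Post-order on an expression tree gives postfix notation: for each operator, emit left operand, right operand, then the operator.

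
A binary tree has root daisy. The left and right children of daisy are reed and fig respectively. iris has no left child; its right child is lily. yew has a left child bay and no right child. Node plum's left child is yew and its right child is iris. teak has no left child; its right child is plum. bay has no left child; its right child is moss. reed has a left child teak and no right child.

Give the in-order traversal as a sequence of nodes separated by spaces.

teak bay moss yew plum iris lily reed daisy fig

In-order visits the left subtree, then the node, then the right subtree.
At daisy: go left to reed.
  At reed: go left to teak.
    At teak: no left child.
    Visit teak.
    At teak: go right to plum.
      At plum: go left to yew.
        At yew: go left to bay.
          At bay: no left child.
          Visit bay.
          At bay: go right to moss.
            moss is a leaf — visit moss.
        Visit yew.
        At yew: no right child.
      Visit plum.
      At plum: go right to iris.
        At iris: no left child.
        Visit iris.
        At iris: go right to lily.
          lily is a leaf — visit lily.
  Visit reed.
  At reed: no right child.
Visit daisy.
At daisy: go right to fig.
  fig is a leaf — visit fig.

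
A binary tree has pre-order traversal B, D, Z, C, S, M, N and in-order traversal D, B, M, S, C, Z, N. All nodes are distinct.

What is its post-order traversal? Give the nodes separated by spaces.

The first element of pre-order is the root; it splits in-order into left and right subtrees.
Root B: left subtree has 1 node {D}, right has 5 {M, S, C, Z, N}.
  Root Z: left subtree has 3 nodes {M, S, C}, right has 1 {N}.
    Root C: left subtree has 2 nodes {M, S}, right has 0 { }.
      Root S: left subtree has 1 node {M}, right has 0 { }.

D M S C N Z B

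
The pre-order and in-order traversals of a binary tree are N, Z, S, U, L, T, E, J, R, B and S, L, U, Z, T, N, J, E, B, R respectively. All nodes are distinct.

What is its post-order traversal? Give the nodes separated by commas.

L, U, S, T, Z, J, B, R, E, N

The first element of pre-order is the root; it splits in-order into left and right subtrees.
Root N: left subtree has 5 nodes {S, L, U, Z, T}, right has 4 {J, E, B, R}.
  Root Z: left subtree has 3 nodes {S, L, U}, right has 1 {T}.
    Root S: left subtree has 0 nodes { }, right has 2 {L, U}.
      Root U: left subtree has 1 node {L}, right has 0 { }.
  Root E: left subtree has 1 node {J}, right has 2 {B, R}.
    Root R: left subtree has 1 node {B}, right has 0 { }.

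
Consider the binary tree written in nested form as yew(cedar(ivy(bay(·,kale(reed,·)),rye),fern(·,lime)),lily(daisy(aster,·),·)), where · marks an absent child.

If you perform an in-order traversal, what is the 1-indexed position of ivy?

In-order visits the left subtree, then the node, then the right subtree.
At yew: go left to cedar.
  At cedar: go left to ivy.
    At ivy: go left to bay.
      At bay: no left child.
      Visit bay.
      At bay: go right to kale.
        At kale: go left to reed.
          reed is a leaf — visit reed.
        Visit kale.
        At kale: no right child.
    Visit ivy.
    At ivy: go right to rye.
      rye is a leaf — visit rye.
  Visit cedar.
  At cedar: go right to fern.
    At fern: no left child.
    Visit fern.
    At fern: go right to lime.
      lime is a leaf — visit lime.
Visit yew.
At yew: go right to lily.
  At lily: go left to daisy.
    At daisy: go left to aster.
      aster is a leaf — visit aster.
    Visit daisy.
    At daisy: no right child.
  Visit lily.
  At lily: no right child.
Full in-order sequence: bay, reed, kale, ivy, rye, cedar, fern, lime, yew, aster, daisy, lily.

4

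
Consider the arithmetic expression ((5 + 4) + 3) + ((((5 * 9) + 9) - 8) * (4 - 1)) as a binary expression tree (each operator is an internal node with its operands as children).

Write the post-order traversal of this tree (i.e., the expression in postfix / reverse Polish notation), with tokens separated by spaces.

Post-order on an expression tree gives postfix notation: for each operator, emit left operand, right operand, then the operator.

5 4 + 3 + 5 9 * 9 + 8 - 4 1 - * +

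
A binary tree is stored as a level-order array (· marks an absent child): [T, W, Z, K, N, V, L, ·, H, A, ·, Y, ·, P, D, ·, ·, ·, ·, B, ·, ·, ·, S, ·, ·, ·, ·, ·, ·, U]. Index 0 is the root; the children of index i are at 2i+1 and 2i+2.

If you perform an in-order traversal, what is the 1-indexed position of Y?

In-order visits the left subtree, then the node, then the right subtree.
At T: go left to W.
  At W: go left to K.
    At K: no left child.
    Visit K.
    At K: go right to H.
      H is a leaf — visit H.
  Visit W.
  At W: go right to N.
    At N: go left to A.
      At A: go left to B.
        B is a leaf — visit B.
      Visit A.
      At A: no right child.
    Visit N.
    At N: no right child.
Visit T.
At T: go right to Z.
  At Z: go left to V.
    At V: go left to Y.
      At Y: go left to S.
        S is a leaf — visit S.
      Visit Y.
      At Y: no right child.
    Visit V.
    At V: no right child.
  Visit Z.
  At Z: go right to L.
    At L: go left to P.
      P is a leaf — visit P.
    Visit L.
    At L: go right to D.
      At D: no left child.
      Visit D.
      At D: go right to U.
        U is a leaf — visit U.
Full in-order sequence: K, H, W, B, A, N, T, S, Y, V, Z, P, L, D, U.

9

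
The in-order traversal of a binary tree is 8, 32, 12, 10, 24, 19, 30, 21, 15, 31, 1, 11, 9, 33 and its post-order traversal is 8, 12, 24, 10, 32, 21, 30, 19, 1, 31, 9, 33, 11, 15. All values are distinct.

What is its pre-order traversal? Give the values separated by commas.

15, 19, 32, 8, 10, 12, 24, 30, 21, 11, 31, 1, 33, 9

The last element of post-order is the root; it splits in-order into left and right subtrees.
Root 15: left subtree has 8 nodes {8, 32, 12, 10, 24, 19, 30, 21}, right has 5 {31, 1, 11, 9, 33}.
  Root 19: left subtree has 5 nodes {8, 32, 12, 10, 24}, right has 2 {30, 21}.
    Root 32: left subtree has 1 node {8}, right has 3 {12, 10, 24}.
      Root 10: left subtree has 1 node {12}, right has 1 {24}.
    Root 30: left subtree has 0 nodes { }, right has 1 {21}.
  Root 11: left subtree has 2 nodes {31, 1}, right has 2 {9, 33}.
    Root 31: left subtree has 0 nodes { }, right has 1 {1}.
    Root 33: left subtree has 1 node {9}, right has 0 { }.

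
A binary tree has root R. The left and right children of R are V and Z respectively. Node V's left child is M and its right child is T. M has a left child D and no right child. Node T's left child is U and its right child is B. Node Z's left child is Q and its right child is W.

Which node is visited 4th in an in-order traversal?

In-order visits the left subtree, then the node, then the right subtree.
At R: go left to V.
  At V: go left to M.
    At M: go left to D.
      D is a leaf — visit D.
    Visit M.
    At M: no right child.
  Visit V.
  At V: go right to T.
    At T: go left to U.
      U is a leaf — visit U.
    Visit T.
    At T: go right to B.
      B is a leaf — visit B.
Visit R.
At R: go right to Z.
  At Z: go left to Q.
    Q is a leaf — visit Q.
  Visit Z.
  At Z: go right to W.
    W is a leaf — visit W.
Full in-order sequence: D, M, V, U, T, B, R, Q, Z, W.

U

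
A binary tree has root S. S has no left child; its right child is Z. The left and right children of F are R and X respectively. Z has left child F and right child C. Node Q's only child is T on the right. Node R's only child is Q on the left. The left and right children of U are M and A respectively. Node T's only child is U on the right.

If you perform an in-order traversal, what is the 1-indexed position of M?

4

In-order visits the left subtree, then the node, then the right subtree.
At S: no left child.
Visit S.
At S: go right to Z.
  At Z: go left to F.
    At F: go left to R.
      At R: go left to Q.
        At Q: no left child.
        Visit Q.
        At Q: go right to T.
          At T: no left child.
          Visit T.
          At T: go right to U.
            At U: go left to M.
              M is a leaf — visit M.
            Visit U.
            At U: go right to A.
              A is a leaf — visit A.
      Visit R.
      At R: no right child.
    Visit F.
    At F: go right to X.
      X is a leaf — visit X.
  Visit Z.
  At Z: go right to C.
    C is a leaf — visit C.
Full in-order sequence: S, Q, T, M, U, A, R, F, X, Z, C.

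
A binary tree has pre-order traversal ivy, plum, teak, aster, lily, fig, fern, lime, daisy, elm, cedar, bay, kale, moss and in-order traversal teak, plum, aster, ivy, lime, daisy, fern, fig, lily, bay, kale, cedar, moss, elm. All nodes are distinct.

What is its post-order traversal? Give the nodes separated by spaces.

The first element of pre-order is the root; it splits in-order into left and right subtrees.
Root ivy: left subtree has 3 nodes {teak, plum, aster}, right has 10 {lime, daisy, fern, fig, lily, bay, kale, cedar, moss, elm}.
  Root plum: left subtree has 1 node {teak}, right has 1 {aster}.
  Root lily: left subtree has 4 nodes {lime, daisy, fern, fig}, right has 5 {bay, kale, cedar, moss, elm}.
    Root fig: left subtree has 3 nodes {lime, daisy, fern}, right has 0 { }.
      Root fern: left subtree has 2 nodes {lime, daisy}, right has 0 { }.
        Root lime: left subtree has 0 nodes { }, right has 1 {daisy}.
    Root elm: left subtree has 4 nodes {bay, kale, cedar, moss}, right has 0 { }.
      Root cedar: left subtree has 2 nodes {bay, kale}, right has 1 {moss}.
        Root bay: left subtree has 0 nodes { }, right has 1 {kale}.

teak aster plum daisy lime fern fig kale bay moss cedar elm lily ivy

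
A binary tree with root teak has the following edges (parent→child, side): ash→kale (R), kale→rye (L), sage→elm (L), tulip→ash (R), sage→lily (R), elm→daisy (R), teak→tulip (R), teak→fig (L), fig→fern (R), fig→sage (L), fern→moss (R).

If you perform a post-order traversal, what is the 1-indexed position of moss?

Post-order visits the left subtree, then the right subtree, then the node.
At teak: go left to fig.
  At fig: go left to sage.
    At sage: go left to elm.
      At elm: no left child.
      At elm: go right to daisy.
        daisy is a leaf — visit daisy.
      Visit elm.
    At sage: go right to lily.
      lily is a leaf — visit lily.
    Visit sage.
  At fig: go right to fern.
    At fern: no left child.
    At fern: go right to moss.
      moss is a leaf — visit moss.
    Visit fern.
  Visit fig.
At teak: go right to tulip.
  At tulip: no left child.
  At tulip: go right to ash.
    At ash: no left child.
    At ash: go right to kale.
      At kale: go left to rye.
        rye is a leaf — visit rye.
      At kale: no right child.
      Visit kale.
    Visit ash.
  Visit tulip.
Visit teak.
Full post-order sequence: daisy, elm, lily, sage, moss, fern, fig, rye, kale, ash, tulip, teak.

5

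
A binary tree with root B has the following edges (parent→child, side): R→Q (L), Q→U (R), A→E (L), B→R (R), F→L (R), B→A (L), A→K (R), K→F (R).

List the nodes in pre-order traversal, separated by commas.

B, A, E, K, F, L, R, Q, U

Pre-order visits the node, then its left subtree, then its right subtree.
Visit B.
At B: go left to A.
  Visit A.
  At A: go left to E.
    E is a leaf — visit E.
  At A: go right to K.
    Visit K.
    At K: no left child.
    At K: go right to F.
      Visit F.
      At F: no left child.
      At F: go right to L.
        L is a leaf — visit L.
At B: go right to R.
  Visit R.
  At R: go left to Q.
    Visit Q.
    At Q: no left child.
    At Q: go right to U.
      U is a leaf — visit U.
  At R: no right child.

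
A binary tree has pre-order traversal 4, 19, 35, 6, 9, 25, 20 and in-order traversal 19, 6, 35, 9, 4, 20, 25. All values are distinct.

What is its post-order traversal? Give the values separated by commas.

6, 9, 35, 19, 20, 25, 4

The first element of pre-order is the root; it splits in-order into left and right subtrees.
Root 4: left subtree has 4 nodes {19, 6, 35, 9}, right has 2 {20, 25}.
  Root 19: left subtree has 0 nodes { }, right has 3 {6, 35, 9}.
    Root 35: left subtree has 1 node {6}, right has 1 {9}.
  Root 25: left subtree has 1 node {20}, right has 0 { }.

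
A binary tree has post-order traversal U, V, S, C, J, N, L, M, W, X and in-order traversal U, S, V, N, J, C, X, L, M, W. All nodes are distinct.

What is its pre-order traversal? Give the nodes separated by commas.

X, N, S, U, V, J, C, W, M, L

The last element of post-order is the root; it splits in-order into left and right subtrees.
Root X: left subtree has 6 nodes {U, S, V, N, J, C}, right has 3 {L, M, W}.
  Root N: left subtree has 3 nodes {U, S, V}, right has 2 {J, C}.
    Root S: left subtree has 1 node {U}, right has 1 {V}.
    Root J: left subtree has 0 nodes { }, right has 1 {C}.
  Root W: left subtree has 2 nodes {L, M}, right has 0 { }.
    Root M: left subtree has 1 node {L}, right has 0 { }.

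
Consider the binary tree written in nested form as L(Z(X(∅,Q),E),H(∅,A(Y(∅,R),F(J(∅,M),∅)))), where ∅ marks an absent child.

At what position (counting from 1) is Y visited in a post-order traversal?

6

Post-order visits the left subtree, then the right subtree, then the node.
At L: go left to Z.
  At Z: go left to X.
    At X: no left child.
    At X: go right to Q.
      Q is a leaf — visit Q.
    Visit X.
  At Z: go right to E.
    E is a leaf — visit E.
  Visit Z.
At L: go right to H.
  At H: no left child.
  At H: go right to A.
    At A: go left to Y.
      At Y: no left child.
      At Y: go right to R.
        R is a leaf — visit R.
      Visit Y.
    At A: go right to F.
      At F: go left to J.
        At J: no left child.
        At J: go right to M.
          M is a leaf — visit M.
        Visit J.
      At F: no right child.
      Visit F.
    Visit A.
  Visit H.
Visit L.
Full post-order sequence: Q, X, E, Z, R, Y, M, J, F, A, H, L.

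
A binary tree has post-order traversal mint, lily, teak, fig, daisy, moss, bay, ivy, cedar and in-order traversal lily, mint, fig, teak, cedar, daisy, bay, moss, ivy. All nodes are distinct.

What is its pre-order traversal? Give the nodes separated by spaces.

The last element of post-order is the root; it splits in-order into left and right subtrees.
Root cedar: left subtree has 4 nodes {lily, mint, fig, teak}, right has 4 {daisy, bay, moss, ivy}.
  Root fig: left subtree has 2 nodes {lily, mint}, right has 1 {teak}.
    Root lily: left subtree has 0 nodes { }, right has 1 {mint}.
  Root ivy: left subtree has 3 nodes {daisy, bay, moss}, right has 0 { }.
    Root bay: left subtree has 1 node {daisy}, right has 1 {moss}.

cedar fig lily mint teak ivy bay daisy moss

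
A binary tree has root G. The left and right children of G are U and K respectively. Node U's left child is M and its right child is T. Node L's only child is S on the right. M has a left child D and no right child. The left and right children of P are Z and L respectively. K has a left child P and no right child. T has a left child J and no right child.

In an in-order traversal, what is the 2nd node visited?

In-order visits the left subtree, then the node, then the right subtree.
At G: go left to U.
  At U: go left to M.
    At M: go left to D.
      D is a leaf — visit D.
    Visit M.
    At M: no right child.
  Visit U.
  At U: go right to T.
    At T: go left to J.
      J is a leaf — visit J.
    Visit T.
    At T: no right child.
Visit G.
At G: go right to K.
  At K: go left to P.
    At P: go left to Z.
      Z is a leaf — visit Z.
    Visit P.
    At P: go right to L.
      At L: no left child.
      Visit L.
      At L: go right to S.
        S is a leaf — visit S.
  Visit K.
  At K: no right child.
Full in-order sequence: D, M, U, J, T, G, Z, P, L, S, K.

M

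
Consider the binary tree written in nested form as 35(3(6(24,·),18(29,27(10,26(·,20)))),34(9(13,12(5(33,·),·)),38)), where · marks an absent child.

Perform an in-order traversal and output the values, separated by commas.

In-order visits the left subtree, then the node, then the right subtree.
At 35: go left to 3.
  At 3: go left to 6.
    At 6: go left to 24.
      24 is a leaf — visit 24.
    Visit 6.
    At 6: no right child.
  Visit 3.
  At 3: go right to 18.
    At 18: go left to 29.
      29 is a leaf — visit 29.
    Visit 18.
    At 18: go right to 27.
      At 27: go left to 10.
        10 is a leaf — visit 10.
      Visit 27.
      At 27: go right to 26.
        At 26: no left child.
        Visit 26.
        At 26: go right to 20.
          20 is a leaf — visit 20.
Visit 35.
At 35: go right to 34.
  At 34: go left to 9.
    At 9: go left to 13.
      13 is a leaf — visit 13.
    Visit 9.
    At 9: go right to 12.
      At 12: go left to 5.
        At 5: go left to 33.
          33 is a leaf — visit 33.
        Visit 5.
        At 5: no right child.
      Visit 12.
      At 12: no right child.
  Visit 34.
  At 34: go right to 38.
    38 is a leaf — visit 38.

24, 6, 3, 29, 18, 10, 27, 26, 20, 35, 13, 9, 33, 5, 12, 34, 38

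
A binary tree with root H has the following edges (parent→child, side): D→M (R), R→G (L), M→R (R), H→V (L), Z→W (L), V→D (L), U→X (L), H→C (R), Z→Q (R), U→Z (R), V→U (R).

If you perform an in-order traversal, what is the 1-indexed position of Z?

9

In-order visits the left subtree, then the node, then the right subtree.
At H: go left to V.
  At V: go left to D.
    At D: no left child.
    Visit D.
    At D: go right to M.
      At M: no left child.
      Visit M.
      At M: go right to R.
        At R: go left to G.
          G is a leaf — visit G.
        Visit R.
        At R: no right child.
  Visit V.
  At V: go right to U.
    At U: go left to X.
      X is a leaf — visit X.
    Visit U.
    At U: go right to Z.
      At Z: go left to W.
        W is a leaf — visit W.
      Visit Z.
      At Z: go right to Q.
        Q is a leaf — visit Q.
Visit H.
At H: go right to C.
  C is a leaf — visit C.
Full in-order sequence: D, M, G, R, V, X, U, W, Z, Q, H, C.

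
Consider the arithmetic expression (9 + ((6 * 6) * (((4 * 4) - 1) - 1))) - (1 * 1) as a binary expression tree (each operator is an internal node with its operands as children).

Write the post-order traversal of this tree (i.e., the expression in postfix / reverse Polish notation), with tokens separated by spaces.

Post-order on an expression tree gives postfix notation: for each operator, emit left operand, right operand, then the operator.

9 6 6 * 4 4 * 1 - 1 - * + 1 1 * -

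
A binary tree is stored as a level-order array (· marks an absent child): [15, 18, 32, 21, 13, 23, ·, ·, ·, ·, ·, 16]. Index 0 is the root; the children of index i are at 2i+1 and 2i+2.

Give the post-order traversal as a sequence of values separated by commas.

21, 13, 18, 16, 23, 32, 15

Post-order visits the left subtree, then the right subtree, then the node.
At 15: go left to 18.
  At 18: go left to 21.
    21 is a leaf — visit 21.
  At 18: go right to 13.
    13 is a leaf — visit 13.
  Visit 18.
At 15: go right to 32.
  At 32: go left to 23.
    At 23: go left to 16.
      16 is a leaf — visit 16.
    At 23: no right child.
    Visit 23.
  At 32: no right child.
  Visit 32.
Visit 15.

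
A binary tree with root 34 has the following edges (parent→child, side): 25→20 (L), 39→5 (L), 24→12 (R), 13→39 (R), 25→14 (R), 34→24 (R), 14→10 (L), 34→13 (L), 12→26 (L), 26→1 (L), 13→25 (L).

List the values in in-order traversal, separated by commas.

In-order visits the left subtree, then the node, then the right subtree.
At 34: go left to 13.
  At 13: go left to 25.
    At 25: go left to 20.
      20 is a leaf — visit 20.
    Visit 25.
    At 25: go right to 14.
      At 14: go left to 10.
        10 is a leaf — visit 10.
      Visit 14.
      At 14: no right child.
  Visit 13.
  At 13: go right to 39.
    At 39: go left to 5.
      5 is a leaf — visit 5.
    Visit 39.
    At 39: no right child.
Visit 34.
At 34: go right to 24.
  At 24: no left child.
  Visit 24.
  At 24: go right to 12.
    At 12: go left to 26.
      At 26: go left to 1.
        1 is a leaf — visit 1.
      Visit 26.
      At 26: no right child.
    Visit 12.
    At 12: no right child.

20, 25, 10, 14, 13, 5, 39, 34, 24, 1, 26, 12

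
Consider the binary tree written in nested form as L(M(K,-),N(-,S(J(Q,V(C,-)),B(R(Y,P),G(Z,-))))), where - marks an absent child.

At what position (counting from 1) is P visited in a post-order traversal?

8

Post-order visits the left subtree, then the right subtree, then the node.
At L: go left to M.
  At M: go left to K.
    K is a leaf — visit K.
  At M: no right child.
  Visit M.
At L: go right to N.
  At N: no left child.
  At N: go right to S.
    At S: go left to J.
      At J: go left to Q.
        Q is a leaf — visit Q.
      At J: go right to V.
        At V: go left to C.
          C is a leaf — visit C.
        At V: no right child.
        Visit V.
      Visit J.
    At S: go right to B.
      At B: go left to R.
        At R: go left to Y.
          Y is a leaf — visit Y.
        At R: go right to P.
          P is a leaf — visit P.
        Visit R.
      At B: go right to G.
        At G: go left to Z.
          Z is a leaf — visit Z.
        At G: no right child.
        Visit G.
      Visit B.
    Visit S.
  Visit N.
Visit L.
Full post-order sequence: K, M, Q, C, V, J, Y, P, R, Z, G, B, S, N, L.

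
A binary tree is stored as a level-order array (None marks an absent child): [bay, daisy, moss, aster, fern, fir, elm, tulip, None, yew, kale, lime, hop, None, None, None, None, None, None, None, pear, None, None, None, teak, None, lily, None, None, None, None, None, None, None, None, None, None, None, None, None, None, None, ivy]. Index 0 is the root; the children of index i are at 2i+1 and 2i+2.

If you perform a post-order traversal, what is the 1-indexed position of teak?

Post-order visits the left subtree, then the right subtree, then the node.
At bay: go left to daisy.
  At daisy: go left to aster.
    At aster: go left to tulip.
      tulip is a leaf — visit tulip.
    At aster: no right child.
    Visit aster.
  At daisy: go right to fern.
    At fern: go left to yew.
      At yew: no left child.
      At yew: go right to pear.
        At pear: no left child.
        At pear: go right to ivy.
          ivy is a leaf — visit ivy.
        Visit pear.
      Visit yew.
    At fern: go right to kale.
      kale is a leaf — visit kale.
    Visit fern.
  Visit daisy.
At bay: go right to moss.
  At moss: go left to fir.
    At fir: go left to lime.
      At lime: no left child.
      At lime: go right to teak.
        teak is a leaf — visit teak.
      Visit lime.
    At fir: go right to hop.
      At hop: no left child.
      At hop: go right to lily.
        lily is a leaf — visit lily.
      Visit hop.
    Visit fir.
  At moss: go right to elm.
    elm is a leaf — visit elm.
  Visit moss.
Visit bay.
Full post-order sequence: tulip, aster, ivy, pear, yew, kale, fern, daisy, teak, lime, lily, hop, fir, elm, moss, bay.

9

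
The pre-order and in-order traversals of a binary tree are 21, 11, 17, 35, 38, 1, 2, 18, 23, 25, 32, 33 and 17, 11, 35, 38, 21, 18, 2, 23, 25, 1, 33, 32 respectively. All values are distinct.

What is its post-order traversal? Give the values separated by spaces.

The first element of pre-order is the root; it splits in-order into left and right subtrees.
Root 21: left subtree has 4 nodes {17, 11, 35, 38}, right has 7 {18, 2, 23, 25, 1, 33, 32}.
  Root 11: left subtree has 1 node {17}, right has 2 {35, 38}.
    Root 35: left subtree has 0 nodes { }, right has 1 {38}.
  Root 1: left subtree has 4 nodes {18, 2, 23, 25}, right has 2 {33, 32}.
    Root 2: left subtree has 1 node {18}, right has 2 {23, 25}.
      Root 23: left subtree has 0 nodes { }, right has 1 {25}.
    Root 32: left subtree has 1 node {33}, right has 0 { }.

17 38 35 11 18 25 23 2 33 32 1 21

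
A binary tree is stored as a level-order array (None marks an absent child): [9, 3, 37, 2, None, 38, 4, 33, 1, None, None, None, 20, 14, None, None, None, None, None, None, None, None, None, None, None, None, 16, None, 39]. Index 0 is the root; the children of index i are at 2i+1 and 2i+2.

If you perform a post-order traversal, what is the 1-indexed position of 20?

Post-order visits the left subtree, then the right subtree, then the node.
At 9: go left to 3.
  At 3: go left to 2.
    At 2: go left to 33.
      33 is a leaf — visit 33.
    At 2: go right to 1.
      1 is a leaf — visit 1.
    Visit 2.
  At 3: no right child.
  Visit 3.
At 9: go right to 37.
  At 37: go left to 38.
    At 38: no left child.
    At 38: go right to 20.
      At 20: no left child.
      At 20: go right to 16.
        16 is a leaf — visit 16.
      Visit 20.
    Visit 38.
  At 37: go right to 4.
    At 4: go left to 14.
      At 14: no left child.
      At 14: go right to 39.
        39 is a leaf — visit 39.
      Visit 14.
    At 4: no right child.
    Visit 4.
  Visit 37.
Visit 9.
Full post-order sequence: 33, 1, 2, 3, 16, 20, 38, 39, 14, 4, 37, 9.

6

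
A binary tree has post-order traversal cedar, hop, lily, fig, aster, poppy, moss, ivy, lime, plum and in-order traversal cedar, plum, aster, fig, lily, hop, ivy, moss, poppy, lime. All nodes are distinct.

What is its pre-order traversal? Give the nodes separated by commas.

The last element of post-order is the root; it splits in-order into left and right subtrees.
Root plum: left subtree has 1 node {cedar}, right has 8 {aster, fig, lily, hop, ivy, moss, poppy, lime}.
  Root lime: left subtree has 7 nodes {aster, fig, lily, hop, ivy, moss, poppy}, right has 0 { }.
    Root ivy: left subtree has 4 nodes {aster, fig, lily, hop}, right has 2 {moss, poppy}.
      Root aster: left subtree has 0 nodes { }, right has 3 {fig, lily, hop}.
        Root fig: left subtree has 0 nodes { }, right has 2 {lily, hop}.
          Root lily: left subtree has 0 nodes { }, right has 1 {hop}.
      Root moss: left subtree has 0 nodes { }, right has 1 {poppy}.

plum, cedar, lime, ivy, aster, fig, lily, hop, moss, poppy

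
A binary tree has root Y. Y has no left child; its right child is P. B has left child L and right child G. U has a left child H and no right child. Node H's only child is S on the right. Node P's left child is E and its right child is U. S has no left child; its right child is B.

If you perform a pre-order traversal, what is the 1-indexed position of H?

Pre-order visits the node, then its left subtree, then its right subtree.
Visit Y.
At Y: no left child.
At Y: go right to P.
  Visit P.
  At P: go left to E.
    E is a leaf — visit E.
  At P: go right to U.
    Visit U.
    At U: go left to H.
      Visit H.
      At H: no left child.
      At H: go right to S.
        Visit S.
        At S: no left child.
        At S: go right to B.
          Visit B.
          At B: go left to L.
            L is a leaf — visit L.
          At B: go right to G.
            G is a leaf — visit G.
    At U: no right child.
Full pre-order sequence: Y, P, E, U, H, S, B, L, G.

5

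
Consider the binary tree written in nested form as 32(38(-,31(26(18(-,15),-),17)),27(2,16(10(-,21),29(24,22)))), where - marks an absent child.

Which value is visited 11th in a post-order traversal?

22

Post-order visits the left subtree, then the right subtree, then the node.
At 32: go left to 38.
  At 38: no left child.
  At 38: go right to 31.
    At 31: go left to 26.
      At 26: go left to 18.
        At 18: no left child.
        At 18: go right to 15.
          15 is a leaf — visit 15.
        Visit 18.
      At 26: no right child.
      Visit 26.
    At 31: go right to 17.
      17 is a leaf — visit 17.
    Visit 31.
  Visit 38.
At 32: go right to 27.
  At 27: go left to 2.
    2 is a leaf — visit 2.
  At 27: go right to 16.
    At 16: go left to 10.
      At 10: no left child.
      At 10: go right to 21.
        21 is a leaf — visit 21.
      Visit 10.
    At 16: go right to 29.
      At 29: go left to 24.
        24 is a leaf — visit 24.
      At 29: go right to 22.
        22 is a leaf — visit 22.
      Visit 29.
    Visit 16.
  Visit 27.
Visit 32.
Full post-order sequence: 15, 18, 26, 17, 31, 38, 2, 21, 10, 24, 22, 29, 16, 27, 32.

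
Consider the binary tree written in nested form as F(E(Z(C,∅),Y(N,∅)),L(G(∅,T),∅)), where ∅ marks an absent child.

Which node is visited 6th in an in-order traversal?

In-order visits the left subtree, then the node, then the right subtree.
At F: go left to E.
  At E: go left to Z.
    At Z: go left to C.
      C is a leaf — visit C.
    Visit Z.
    At Z: no right child.
  Visit E.
  At E: go right to Y.
    At Y: go left to N.
      N is a leaf — visit N.
    Visit Y.
    At Y: no right child.
Visit F.
At F: go right to L.
  At L: go left to G.
    At G: no left child.
    Visit G.
    At G: go right to T.
      T is a leaf — visit T.
  Visit L.
  At L: no right child.
Full in-order sequence: C, Z, E, N, Y, F, G, T, L.

F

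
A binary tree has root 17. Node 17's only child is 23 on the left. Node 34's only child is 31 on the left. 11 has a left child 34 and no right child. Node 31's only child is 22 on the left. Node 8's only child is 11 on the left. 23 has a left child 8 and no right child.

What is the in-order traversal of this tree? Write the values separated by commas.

22, 31, 34, 11, 8, 23, 17

In-order visits the left subtree, then the node, then the right subtree.
At 17: go left to 23.
  At 23: go left to 8.
    At 8: go left to 11.
      At 11: go left to 34.
        At 34: go left to 31.
          At 31: go left to 22.
            22 is a leaf — visit 22.
          Visit 31.
          At 31: no right child.
        Visit 34.
        At 34: no right child.
      Visit 11.
      At 11: no right child.
    Visit 8.
    At 8: no right child.
  Visit 23.
  At 23: no right child.
Visit 17.
At 17: no right child.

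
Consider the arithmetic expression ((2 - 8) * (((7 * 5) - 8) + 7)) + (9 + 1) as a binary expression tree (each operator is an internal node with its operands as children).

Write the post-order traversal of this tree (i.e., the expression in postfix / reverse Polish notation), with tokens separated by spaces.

2 8 - 7 5 * 8 - 7 + * 9 1 + +

Post-order on an expression tree gives postfix notation: for each operator, emit left operand, right operand, then the operator.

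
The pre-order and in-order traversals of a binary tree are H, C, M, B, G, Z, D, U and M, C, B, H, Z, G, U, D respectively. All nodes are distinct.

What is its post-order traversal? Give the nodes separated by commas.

M, B, C, Z, U, D, G, H

The first element of pre-order is the root; it splits in-order into left and right subtrees.
Root H: left subtree has 3 nodes {M, C, B}, right has 4 {Z, G, U, D}.
  Root C: left subtree has 1 node {M}, right has 1 {B}.
  Root G: left subtree has 1 node {Z}, right has 2 {U, D}.
    Root D: left subtree has 1 node {U}, right has 0 { }.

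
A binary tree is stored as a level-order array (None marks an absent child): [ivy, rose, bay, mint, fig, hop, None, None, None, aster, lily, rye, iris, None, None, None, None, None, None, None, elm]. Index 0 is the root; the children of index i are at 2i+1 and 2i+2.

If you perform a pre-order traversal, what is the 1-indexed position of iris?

Pre-order visits the node, then its left subtree, then its right subtree.
Visit ivy.
At ivy: go left to rose.
  Visit rose.
  At rose: go left to mint.
    mint is a leaf — visit mint.
  At rose: go right to fig.
    Visit fig.
    At fig: go left to aster.
      Visit aster.
      At aster: no left child.
      At aster: go right to elm.
        elm is a leaf — visit elm.
    At fig: go right to lily.
      lily is a leaf — visit lily.
At ivy: go right to bay.
  Visit bay.
  At bay: go left to hop.
    Visit hop.
    At hop: go left to rye.
      rye is a leaf — visit rye.
    At hop: go right to iris.
      iris is a leaf — visit iris.
  At bay: no right child.
Full pre-order sequence: ivy, rose, mint, fig, aster, elm, lily, bay, hop, rye, iris.

11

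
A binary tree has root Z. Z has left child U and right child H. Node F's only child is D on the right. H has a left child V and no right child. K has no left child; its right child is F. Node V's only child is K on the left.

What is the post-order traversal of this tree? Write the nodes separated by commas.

Post-order visits the left subtree, then the right subtree, then the node.
At Z: go left to U.
  U is a leaf — visit U.
At Z: go right to H.
  At H: go left to V.
    At V: go left to K.
      At K: no left child.
      At K: go right to F.
        At F: no left child.
        At F: go right to D.
          D is a leaf — visit D.
        Visit F.
      Visit K.
    At V: no right child.
    Visit V.
  At H: no right child.
  Visit H.
Visit Z.

U, D, F, K, V, H, Z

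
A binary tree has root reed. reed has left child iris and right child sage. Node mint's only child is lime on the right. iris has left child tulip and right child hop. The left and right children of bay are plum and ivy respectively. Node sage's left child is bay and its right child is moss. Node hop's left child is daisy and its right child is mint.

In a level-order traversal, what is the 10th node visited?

Level-order visits nodes level by level from the root, left to right within each level.
Level 0: reed
Level 1: iris, sage
Level 2: tulip, hop, bay, moss
Level 3: daisy, mint, plum, ivy
Level 4: lime
Full level-order sequence: reed, iris, sage, tulip, hop, bay, moss, daisy, mint, plum, ivy, lime.

plum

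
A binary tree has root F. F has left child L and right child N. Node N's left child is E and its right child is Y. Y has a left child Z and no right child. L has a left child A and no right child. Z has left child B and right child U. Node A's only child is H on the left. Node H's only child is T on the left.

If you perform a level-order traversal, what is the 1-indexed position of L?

Level-order visits nodes level by level from the root, left to right within each level.
Level 0: F
Level 1: L, N
Level 2: A, E, Y
Level 3: H, Z
Level 4: T, B, U
Full level-order sequence: F, L, N, A, E, Y, H, Z, T, B, U.

2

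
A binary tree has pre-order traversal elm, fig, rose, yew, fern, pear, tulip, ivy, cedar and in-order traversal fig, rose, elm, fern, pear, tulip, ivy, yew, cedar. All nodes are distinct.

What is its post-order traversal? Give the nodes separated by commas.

rose, fig, ivy, tulip, pear, fern, cedar, yew, elm

The first element of pre-order is the root; it splits in-order into left and right subtrees.
Root elm: left subtree has 2 nodes {fig, rose}, right has 6 {fern, pear, tulip, ivy, yew, cedar}.
  Root fig: left subtree has 0 nodes { }, right has 1 {rose}.
  Root yew: left subtree has 4 nodes {fern, pear, tulip, ivy}, right has 1 {cedar}.
    Root fern: left subtree has 0 nodes { }, right has 3 {pear, tulip, ivy}.
      Root pear: left subtree has 0 nodes { }, right has 2 {tulip, ivy}.
        Root tulip: left subtree has 0 nodes { }, right has 1 {ivy}.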